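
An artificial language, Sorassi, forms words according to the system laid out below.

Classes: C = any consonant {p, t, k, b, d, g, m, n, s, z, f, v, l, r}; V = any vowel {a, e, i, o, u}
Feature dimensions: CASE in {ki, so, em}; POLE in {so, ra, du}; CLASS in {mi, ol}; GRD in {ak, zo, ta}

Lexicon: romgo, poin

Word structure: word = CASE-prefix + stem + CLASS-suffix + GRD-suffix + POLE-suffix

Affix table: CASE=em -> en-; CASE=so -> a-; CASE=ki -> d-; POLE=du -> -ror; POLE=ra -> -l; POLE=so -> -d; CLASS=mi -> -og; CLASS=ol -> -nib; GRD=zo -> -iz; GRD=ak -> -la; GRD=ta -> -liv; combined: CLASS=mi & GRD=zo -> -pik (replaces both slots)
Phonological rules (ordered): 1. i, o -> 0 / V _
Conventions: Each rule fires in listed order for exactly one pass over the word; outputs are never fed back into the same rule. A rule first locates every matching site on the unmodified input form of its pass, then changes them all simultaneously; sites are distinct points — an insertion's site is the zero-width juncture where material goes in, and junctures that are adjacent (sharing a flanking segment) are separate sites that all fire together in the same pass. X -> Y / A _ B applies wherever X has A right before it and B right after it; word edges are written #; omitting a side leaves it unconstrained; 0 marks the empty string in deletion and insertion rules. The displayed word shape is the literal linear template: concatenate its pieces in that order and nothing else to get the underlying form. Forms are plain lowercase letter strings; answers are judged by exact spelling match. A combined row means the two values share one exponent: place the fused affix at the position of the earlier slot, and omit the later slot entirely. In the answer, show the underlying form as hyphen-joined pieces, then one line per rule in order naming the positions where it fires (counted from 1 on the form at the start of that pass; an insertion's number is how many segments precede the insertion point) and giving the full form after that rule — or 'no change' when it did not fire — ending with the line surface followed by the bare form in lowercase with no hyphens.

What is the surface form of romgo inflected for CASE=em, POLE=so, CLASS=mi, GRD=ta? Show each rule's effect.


underlying: en-romgo-og-liv-d
1. i, o -> 0 / V _: fires at position(s) 8: enromgoglivd
surface: enromgoglivd


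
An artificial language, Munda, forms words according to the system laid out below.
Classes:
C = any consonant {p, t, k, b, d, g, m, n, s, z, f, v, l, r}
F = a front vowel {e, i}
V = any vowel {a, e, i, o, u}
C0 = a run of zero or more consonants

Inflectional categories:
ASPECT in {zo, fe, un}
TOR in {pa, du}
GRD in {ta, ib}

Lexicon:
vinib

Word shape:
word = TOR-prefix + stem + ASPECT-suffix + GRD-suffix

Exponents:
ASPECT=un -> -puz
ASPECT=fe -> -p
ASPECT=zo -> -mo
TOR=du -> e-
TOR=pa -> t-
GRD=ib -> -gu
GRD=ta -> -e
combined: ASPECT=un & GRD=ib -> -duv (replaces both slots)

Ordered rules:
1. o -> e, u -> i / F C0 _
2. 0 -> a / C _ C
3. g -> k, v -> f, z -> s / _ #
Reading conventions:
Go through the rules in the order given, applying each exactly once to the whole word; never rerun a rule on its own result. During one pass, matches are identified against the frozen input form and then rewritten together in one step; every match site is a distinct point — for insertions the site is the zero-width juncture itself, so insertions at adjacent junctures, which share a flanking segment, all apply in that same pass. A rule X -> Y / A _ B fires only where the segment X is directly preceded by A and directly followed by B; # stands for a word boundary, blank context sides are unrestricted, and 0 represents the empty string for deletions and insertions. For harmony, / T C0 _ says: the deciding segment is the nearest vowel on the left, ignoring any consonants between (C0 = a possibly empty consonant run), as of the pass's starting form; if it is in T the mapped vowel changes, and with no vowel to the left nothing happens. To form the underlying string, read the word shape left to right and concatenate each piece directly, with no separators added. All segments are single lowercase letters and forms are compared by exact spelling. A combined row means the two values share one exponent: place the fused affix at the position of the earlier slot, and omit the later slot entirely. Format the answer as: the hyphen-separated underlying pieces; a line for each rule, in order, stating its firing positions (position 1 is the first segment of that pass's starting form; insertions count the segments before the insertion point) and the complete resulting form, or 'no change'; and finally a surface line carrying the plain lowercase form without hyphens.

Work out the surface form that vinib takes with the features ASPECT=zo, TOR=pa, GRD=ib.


underlying: t-vinib-mo-gu
1. o -> e, u -> i / F C0 _: fires at position(s) 8: tvinibmegu
2. 0 -> a / C _ C: inserts after position(s) 1, 6: tavinibamegu
3. g -> k, v -> f, z -> s / _ #: no change
surface: tavinibamegu


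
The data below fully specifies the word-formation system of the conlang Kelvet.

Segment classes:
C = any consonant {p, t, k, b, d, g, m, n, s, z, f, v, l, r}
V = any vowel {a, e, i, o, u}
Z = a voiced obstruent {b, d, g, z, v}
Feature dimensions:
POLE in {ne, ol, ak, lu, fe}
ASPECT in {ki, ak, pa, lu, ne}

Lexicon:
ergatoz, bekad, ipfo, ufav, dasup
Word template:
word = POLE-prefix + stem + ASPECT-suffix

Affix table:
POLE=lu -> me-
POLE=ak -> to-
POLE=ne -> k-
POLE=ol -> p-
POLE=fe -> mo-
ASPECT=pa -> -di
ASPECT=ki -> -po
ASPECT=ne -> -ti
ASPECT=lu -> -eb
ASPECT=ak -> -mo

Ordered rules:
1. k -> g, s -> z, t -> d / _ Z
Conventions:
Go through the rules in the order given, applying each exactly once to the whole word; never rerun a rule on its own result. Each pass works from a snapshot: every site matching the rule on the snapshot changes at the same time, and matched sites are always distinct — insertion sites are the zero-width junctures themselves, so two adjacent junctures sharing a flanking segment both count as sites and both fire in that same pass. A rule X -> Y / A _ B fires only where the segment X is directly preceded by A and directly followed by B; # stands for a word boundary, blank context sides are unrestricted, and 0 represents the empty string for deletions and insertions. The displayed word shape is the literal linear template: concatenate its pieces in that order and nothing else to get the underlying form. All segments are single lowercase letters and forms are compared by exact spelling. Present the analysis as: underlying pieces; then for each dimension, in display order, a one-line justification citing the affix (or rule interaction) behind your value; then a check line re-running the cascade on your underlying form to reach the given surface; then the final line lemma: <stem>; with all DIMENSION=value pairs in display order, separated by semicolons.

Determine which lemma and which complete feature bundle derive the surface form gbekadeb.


underlying: k-bekad-eb
POLE=ne - signalled by the affix k-
ASPECT=lu - signalled by the affix -eb
check: kbekadeb -> gbekadeb
lemma: bekad; POLE=ne; ASPECT=lu


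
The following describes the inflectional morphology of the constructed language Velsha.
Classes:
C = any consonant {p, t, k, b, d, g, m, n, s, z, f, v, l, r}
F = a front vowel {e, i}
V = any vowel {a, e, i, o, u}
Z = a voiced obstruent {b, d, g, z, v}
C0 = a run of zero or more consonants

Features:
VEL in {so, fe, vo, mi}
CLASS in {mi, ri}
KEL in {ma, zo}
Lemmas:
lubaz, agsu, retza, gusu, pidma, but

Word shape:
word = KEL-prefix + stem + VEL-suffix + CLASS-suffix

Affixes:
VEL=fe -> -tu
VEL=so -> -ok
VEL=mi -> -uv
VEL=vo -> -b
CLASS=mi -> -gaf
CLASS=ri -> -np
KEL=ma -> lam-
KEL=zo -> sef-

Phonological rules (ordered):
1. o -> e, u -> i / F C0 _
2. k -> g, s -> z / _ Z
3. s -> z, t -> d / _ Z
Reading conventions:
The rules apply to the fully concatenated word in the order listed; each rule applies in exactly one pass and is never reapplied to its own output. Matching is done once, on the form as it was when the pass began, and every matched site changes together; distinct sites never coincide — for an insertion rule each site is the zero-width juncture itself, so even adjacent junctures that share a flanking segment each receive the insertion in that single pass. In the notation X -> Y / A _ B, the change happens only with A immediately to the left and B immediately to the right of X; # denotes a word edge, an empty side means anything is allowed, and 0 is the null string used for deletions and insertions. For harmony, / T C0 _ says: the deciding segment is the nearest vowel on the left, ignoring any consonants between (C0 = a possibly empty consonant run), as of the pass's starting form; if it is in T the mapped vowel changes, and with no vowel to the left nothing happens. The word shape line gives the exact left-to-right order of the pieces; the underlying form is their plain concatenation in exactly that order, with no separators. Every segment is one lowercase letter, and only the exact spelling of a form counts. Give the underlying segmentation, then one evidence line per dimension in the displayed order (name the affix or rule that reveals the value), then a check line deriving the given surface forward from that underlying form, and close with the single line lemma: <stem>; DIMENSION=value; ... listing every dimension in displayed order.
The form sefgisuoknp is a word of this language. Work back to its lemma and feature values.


underlying: sef-gusu-ok-np
VEL=so - signalled by the affix -ok
CLASS=ri - signalled by the affix -np
KEL=zo - signalled by the affix sef-
check: sefgusuoknp -> sefgisuoknp -> sefgisuoknp -> sefgisuoknp
lemma: gusu; VEL=so; CLASS=ri; KEL=zo


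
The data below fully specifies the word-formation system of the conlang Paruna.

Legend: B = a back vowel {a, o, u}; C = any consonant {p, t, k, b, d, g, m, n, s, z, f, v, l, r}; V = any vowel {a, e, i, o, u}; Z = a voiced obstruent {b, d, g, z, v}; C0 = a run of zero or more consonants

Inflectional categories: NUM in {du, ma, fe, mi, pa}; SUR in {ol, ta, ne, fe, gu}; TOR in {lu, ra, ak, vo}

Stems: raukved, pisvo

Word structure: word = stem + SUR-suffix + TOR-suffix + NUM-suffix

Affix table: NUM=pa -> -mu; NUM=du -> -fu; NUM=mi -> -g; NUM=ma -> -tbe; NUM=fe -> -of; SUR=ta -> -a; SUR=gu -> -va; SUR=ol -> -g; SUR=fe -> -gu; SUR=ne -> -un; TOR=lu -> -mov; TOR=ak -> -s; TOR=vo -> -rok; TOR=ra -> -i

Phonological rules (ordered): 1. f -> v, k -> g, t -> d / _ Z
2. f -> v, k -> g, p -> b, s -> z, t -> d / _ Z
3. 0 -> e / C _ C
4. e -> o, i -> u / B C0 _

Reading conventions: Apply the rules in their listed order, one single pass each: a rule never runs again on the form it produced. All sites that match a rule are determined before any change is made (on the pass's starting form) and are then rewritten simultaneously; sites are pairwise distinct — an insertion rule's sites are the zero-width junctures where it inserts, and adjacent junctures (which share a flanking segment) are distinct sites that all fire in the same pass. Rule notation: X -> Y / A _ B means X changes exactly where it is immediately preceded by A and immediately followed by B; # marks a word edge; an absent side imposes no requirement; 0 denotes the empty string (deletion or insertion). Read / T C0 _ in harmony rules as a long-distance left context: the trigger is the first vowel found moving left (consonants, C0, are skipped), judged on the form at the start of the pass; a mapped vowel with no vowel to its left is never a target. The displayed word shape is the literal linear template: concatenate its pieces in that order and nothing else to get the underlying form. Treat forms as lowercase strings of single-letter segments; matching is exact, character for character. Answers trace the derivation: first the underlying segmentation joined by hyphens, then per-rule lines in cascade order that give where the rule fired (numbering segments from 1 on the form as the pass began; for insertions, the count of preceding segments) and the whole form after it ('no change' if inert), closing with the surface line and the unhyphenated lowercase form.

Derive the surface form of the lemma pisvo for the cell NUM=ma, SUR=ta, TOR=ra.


underlying: pisvo-a-i-tbe
1. f -> v, k -> g, t -> d / _ Z: fires at position(s) 8: pisvoaidbe
2. f -> v, k -> g, p -> b, s -> z, t -> d / _ Z: fires at position(s) 3: pizvoaidbe
3. 0 -> e / C _ C: inserts after position(s) 3, 8: pizevoaidebe
4. e -> o, i -> u / B C0 _: fires at position(s) 8: pizevoaudebe
surface: pizevoaudebe


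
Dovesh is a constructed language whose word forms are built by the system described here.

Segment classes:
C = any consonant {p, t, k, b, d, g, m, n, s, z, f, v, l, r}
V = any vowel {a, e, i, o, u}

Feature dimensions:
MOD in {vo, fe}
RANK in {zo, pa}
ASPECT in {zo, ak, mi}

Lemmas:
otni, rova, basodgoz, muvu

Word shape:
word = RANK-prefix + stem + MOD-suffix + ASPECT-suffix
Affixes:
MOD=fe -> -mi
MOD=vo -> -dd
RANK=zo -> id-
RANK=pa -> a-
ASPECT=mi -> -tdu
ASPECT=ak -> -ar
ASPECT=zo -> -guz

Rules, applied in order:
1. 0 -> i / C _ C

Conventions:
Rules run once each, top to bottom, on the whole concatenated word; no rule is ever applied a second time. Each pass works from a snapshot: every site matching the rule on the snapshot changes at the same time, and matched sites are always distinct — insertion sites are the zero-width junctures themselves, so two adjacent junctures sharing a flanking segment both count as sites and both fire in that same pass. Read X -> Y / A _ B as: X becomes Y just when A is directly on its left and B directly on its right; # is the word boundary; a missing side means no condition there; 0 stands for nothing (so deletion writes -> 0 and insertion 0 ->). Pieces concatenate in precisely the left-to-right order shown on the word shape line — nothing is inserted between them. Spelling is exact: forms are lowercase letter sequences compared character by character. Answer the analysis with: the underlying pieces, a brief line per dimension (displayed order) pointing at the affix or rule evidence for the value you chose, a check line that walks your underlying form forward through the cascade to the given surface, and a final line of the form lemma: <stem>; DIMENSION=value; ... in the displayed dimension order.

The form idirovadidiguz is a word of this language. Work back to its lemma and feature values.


underlying: id-rova-dd-guz
MOD=vo - signalled by the affix -dd
RANK=zo - signalled by the affix id-
ASPECT=zo - signalled by the affix -guz
check: idrovaddguz -> idirovadidiguz
lemma: rova; MOD=vo; RANK=zo; ASPECT=zo


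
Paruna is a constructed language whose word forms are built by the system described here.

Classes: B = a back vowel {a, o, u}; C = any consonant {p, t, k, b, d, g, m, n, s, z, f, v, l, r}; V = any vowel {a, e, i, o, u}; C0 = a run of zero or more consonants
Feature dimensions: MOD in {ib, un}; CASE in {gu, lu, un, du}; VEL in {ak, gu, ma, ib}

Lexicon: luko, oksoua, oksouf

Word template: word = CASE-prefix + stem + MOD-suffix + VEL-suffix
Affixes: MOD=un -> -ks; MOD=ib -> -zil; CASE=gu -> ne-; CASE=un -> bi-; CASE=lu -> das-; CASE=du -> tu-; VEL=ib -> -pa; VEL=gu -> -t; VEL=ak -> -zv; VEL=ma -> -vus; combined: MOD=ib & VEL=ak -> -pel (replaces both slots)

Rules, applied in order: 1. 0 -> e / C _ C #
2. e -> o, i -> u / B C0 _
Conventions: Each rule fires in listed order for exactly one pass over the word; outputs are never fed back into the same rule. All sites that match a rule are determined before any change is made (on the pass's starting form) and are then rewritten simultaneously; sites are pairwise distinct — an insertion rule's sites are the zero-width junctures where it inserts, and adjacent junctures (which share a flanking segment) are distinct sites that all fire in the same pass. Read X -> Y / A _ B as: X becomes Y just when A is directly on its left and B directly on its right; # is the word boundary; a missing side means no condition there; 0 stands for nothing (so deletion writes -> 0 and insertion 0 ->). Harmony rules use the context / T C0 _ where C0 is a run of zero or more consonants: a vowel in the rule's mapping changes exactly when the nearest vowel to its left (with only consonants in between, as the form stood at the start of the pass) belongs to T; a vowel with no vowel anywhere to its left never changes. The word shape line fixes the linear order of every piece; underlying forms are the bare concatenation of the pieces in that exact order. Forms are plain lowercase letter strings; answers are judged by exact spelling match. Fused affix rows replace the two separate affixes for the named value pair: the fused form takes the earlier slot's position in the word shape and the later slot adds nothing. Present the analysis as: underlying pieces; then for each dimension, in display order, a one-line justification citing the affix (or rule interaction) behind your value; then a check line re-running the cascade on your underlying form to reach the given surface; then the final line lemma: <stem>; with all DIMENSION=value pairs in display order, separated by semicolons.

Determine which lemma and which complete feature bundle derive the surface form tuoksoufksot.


underlying: tu-oksouf-ks-t
MOD=un - signalled by the affix -ks
CASE=du - signalled by the affix tu-
VEL=gu - signalled by the affix -t
check: tuoksoufkst -> tuoksoufkset -> tuoksoufksot
lemma: oksouf; MOD=un; CASE=du; VEL=gu


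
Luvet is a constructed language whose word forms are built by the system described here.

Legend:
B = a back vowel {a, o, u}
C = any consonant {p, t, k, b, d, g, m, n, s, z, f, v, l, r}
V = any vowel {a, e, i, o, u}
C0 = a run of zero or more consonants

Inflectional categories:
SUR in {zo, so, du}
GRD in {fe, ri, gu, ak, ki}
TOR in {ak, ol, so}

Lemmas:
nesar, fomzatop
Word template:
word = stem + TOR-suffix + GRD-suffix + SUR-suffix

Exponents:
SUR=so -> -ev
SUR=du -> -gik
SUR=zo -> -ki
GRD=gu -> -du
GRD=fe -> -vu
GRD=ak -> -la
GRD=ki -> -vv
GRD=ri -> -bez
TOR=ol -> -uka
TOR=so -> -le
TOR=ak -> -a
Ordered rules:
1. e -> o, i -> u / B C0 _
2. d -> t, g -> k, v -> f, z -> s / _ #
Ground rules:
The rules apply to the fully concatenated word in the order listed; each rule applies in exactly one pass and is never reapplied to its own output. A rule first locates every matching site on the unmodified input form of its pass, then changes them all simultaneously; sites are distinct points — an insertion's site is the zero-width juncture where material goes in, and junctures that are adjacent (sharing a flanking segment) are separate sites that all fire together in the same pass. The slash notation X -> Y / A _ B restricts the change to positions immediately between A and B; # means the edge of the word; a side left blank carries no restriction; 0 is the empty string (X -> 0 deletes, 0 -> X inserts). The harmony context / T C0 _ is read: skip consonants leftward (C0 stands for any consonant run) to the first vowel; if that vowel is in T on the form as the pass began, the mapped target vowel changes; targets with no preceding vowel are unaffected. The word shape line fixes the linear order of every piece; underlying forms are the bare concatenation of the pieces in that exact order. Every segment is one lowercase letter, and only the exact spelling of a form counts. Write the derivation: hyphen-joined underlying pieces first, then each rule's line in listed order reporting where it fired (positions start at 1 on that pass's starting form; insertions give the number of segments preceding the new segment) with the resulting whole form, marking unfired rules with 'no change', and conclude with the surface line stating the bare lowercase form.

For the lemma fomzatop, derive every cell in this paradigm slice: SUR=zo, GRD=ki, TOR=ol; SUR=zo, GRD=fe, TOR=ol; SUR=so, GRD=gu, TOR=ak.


cell SUR=zo, GRD=ki, TOR=ol:
underlying: fomzatop-uka-vv-ki
1. e -> o, i -> u / B C0 _: fires at position(s) 15: fomzatopukavvku
2. d -> t, g -> k, v -> f, z -> s / _ #: no change
surface: fomzatopukavvku

cell SUR=zo, GRD=fe, TOR=ol:
underlying: fomzatop-uka-vu-ki
1. e -> o, i -> u / B C0 _: fires at position(s) 15: fomzatopukavuku
2. d -> t, g -> k, v -> f, z -> s / _ #: no change
surface: fomzatopukavuku

cell SUR=so, GRD=gu, TOR=ak:
underlying: fomzatop-a-du-ev
1. e -> o, i -> u / B C0 _: fires at position(s) 12: fomzatopaduov
2. d -> t, g -> k, v -> f, z -> s / _ #: fires at position(s) 13: fomzatopaduof
surface: fomzatopaduof


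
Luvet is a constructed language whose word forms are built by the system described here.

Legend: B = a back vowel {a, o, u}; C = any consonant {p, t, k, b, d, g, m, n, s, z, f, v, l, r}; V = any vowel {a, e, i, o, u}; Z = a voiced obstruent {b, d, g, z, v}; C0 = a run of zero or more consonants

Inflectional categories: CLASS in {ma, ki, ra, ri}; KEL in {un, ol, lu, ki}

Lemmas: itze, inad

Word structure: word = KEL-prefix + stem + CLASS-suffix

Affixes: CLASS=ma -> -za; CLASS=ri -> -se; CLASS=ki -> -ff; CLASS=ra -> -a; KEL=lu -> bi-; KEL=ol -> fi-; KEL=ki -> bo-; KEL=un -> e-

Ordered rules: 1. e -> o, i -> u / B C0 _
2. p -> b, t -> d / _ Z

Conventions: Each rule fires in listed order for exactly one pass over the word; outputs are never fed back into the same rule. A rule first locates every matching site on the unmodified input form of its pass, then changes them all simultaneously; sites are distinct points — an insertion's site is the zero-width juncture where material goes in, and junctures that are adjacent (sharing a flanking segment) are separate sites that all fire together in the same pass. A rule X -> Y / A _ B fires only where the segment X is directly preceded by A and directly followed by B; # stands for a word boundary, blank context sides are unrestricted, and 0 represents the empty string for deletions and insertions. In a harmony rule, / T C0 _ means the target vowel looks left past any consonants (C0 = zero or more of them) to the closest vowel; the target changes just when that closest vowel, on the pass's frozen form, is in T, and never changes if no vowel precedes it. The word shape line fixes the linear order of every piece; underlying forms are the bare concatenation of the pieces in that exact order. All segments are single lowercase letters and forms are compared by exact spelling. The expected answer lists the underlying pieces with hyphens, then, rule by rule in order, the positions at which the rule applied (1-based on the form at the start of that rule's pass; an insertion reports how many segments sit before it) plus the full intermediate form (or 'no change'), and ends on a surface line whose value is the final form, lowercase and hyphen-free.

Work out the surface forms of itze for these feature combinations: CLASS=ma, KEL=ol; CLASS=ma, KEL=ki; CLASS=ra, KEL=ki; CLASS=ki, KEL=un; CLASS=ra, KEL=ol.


cell CLASS=ma, KEL=ol:
underlying: fi-itze-za
1. e -> o, i -> u / B C0 _: no change
2. p -> b, t -> d / _ Z: fires at position(s) 4: fiidzeza
surface: fiidzeza

cell CLASS=ma, KEL=ki:
underlying: bo-itze-za
1. e -> o, i -> u / B C0 _: fires at position(s) 3: boutzeza
2. p -> b, t -> d / _ Z: fires at position(s) 4: boudzeza
surface: boudzeza

cell CLASS=ra, KEL=ki:
underlying: bo-itze-a
1. e -> o, i -> u / B C0 _: fires at position(s) 3: boutzea
2. p -> b, t -> d / _ Z: fires at position(s) 4: boudzea
surface: boudzea

cell CLASS=ki, KEL=un:
underlying: e-itze-ff
1. e -> o, i -> u / B C0 _: no change
2. p -> b, t -> d / _ Z: fires at position(s) 3: eidzeff
surface: eidzeff

cell CLASS=ra, KEL=ol:
underlying: fi-itze-a
1. e -> o, i -> u / B C0 _: no change
2. p -> b, t -> d / _ Z: fires at position(s) 4: fiidzea
surface: fiidzea


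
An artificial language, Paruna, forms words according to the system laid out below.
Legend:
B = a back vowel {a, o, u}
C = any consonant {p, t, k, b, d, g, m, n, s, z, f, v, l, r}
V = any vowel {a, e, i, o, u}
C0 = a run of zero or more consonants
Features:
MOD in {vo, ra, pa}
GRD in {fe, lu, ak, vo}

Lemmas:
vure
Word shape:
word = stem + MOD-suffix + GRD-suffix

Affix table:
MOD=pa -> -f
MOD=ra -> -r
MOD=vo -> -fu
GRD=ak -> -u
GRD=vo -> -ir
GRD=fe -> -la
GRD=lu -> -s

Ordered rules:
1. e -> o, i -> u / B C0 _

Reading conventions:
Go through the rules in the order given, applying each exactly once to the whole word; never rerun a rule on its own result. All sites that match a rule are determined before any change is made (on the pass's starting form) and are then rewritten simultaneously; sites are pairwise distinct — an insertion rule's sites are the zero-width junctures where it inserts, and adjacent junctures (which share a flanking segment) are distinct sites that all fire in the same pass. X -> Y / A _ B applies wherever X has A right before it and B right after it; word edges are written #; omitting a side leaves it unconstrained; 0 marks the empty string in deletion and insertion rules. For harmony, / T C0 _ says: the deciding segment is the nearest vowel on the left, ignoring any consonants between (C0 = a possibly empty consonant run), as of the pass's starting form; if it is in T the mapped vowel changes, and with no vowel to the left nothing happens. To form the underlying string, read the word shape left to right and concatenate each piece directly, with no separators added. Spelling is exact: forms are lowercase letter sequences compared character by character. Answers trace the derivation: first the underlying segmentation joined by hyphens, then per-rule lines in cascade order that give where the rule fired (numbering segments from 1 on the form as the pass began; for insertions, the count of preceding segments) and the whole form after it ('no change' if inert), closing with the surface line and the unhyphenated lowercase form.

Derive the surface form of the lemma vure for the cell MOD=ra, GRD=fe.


underlying: vure-r-la
1. e -> o, i -> u / B C0 _: fires at position(s) 4: vurorla
surface: vurorla


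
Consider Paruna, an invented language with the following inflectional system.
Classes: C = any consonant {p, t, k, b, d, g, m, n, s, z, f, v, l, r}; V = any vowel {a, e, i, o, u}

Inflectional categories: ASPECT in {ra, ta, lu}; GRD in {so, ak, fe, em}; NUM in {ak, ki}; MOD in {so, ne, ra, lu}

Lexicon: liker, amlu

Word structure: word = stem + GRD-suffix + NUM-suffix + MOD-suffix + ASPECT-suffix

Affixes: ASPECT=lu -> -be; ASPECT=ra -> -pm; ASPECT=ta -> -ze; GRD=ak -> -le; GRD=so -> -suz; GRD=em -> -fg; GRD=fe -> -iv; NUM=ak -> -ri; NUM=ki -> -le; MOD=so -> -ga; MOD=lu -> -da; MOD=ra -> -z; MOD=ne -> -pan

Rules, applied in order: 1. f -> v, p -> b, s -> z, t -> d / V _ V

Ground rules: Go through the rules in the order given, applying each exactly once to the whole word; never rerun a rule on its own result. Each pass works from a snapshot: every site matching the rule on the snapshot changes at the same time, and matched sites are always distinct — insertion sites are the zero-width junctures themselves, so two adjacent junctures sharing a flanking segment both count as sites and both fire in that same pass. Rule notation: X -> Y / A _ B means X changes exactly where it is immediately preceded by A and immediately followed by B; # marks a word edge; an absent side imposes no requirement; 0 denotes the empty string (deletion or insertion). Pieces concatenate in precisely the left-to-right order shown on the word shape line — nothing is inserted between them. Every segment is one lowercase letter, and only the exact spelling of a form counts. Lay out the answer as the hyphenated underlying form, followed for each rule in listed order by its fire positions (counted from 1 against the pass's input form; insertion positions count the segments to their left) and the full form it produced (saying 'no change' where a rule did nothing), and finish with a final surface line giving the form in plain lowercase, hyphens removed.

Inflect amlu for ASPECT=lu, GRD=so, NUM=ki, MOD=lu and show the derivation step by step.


underlying: amlu-suz-le-da-be
1. f -> v, p -> b, s -> z, t -> d / V _ V: fires at position(s) 5: amluzuzledabe
surface: amluzuzledabe


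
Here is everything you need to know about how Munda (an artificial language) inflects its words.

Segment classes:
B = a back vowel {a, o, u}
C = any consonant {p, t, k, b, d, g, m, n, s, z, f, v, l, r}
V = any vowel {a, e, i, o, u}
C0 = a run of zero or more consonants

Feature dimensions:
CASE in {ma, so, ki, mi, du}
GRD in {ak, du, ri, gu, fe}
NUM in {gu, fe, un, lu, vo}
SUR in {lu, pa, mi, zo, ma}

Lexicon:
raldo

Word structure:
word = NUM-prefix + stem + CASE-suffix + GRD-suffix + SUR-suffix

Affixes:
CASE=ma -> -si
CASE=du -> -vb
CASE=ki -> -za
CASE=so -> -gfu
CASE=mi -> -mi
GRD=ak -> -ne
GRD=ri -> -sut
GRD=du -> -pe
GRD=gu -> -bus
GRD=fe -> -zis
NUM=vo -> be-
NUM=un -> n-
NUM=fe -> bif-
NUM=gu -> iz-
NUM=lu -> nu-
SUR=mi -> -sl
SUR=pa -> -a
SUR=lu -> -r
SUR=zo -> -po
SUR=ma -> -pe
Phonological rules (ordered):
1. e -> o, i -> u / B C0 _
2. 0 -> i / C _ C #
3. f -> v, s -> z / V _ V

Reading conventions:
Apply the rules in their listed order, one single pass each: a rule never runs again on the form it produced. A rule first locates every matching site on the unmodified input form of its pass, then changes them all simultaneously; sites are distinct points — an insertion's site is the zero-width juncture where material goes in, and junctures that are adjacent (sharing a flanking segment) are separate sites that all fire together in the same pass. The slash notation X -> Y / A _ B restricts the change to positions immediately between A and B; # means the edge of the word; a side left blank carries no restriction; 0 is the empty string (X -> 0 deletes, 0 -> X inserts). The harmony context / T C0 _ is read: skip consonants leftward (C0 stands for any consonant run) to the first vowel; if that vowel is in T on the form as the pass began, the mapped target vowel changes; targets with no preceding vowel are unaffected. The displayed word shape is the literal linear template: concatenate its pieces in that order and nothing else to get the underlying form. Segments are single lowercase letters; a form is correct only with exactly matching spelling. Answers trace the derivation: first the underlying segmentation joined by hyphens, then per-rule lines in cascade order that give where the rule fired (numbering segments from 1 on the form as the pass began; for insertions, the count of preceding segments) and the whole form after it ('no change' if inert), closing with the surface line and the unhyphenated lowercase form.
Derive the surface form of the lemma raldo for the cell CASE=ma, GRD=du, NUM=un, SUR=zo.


underlying: n-raldo-si-pe-po
1. e -> o, i -> u / B C0 _: fires at position(s) 8: nraldosupepo
2. 0 -> i / C _ C #: no change
3. f -> v, s -> z / V _ V: fires at position(s) 7: nraldozupepo
surface: nraldozupepo


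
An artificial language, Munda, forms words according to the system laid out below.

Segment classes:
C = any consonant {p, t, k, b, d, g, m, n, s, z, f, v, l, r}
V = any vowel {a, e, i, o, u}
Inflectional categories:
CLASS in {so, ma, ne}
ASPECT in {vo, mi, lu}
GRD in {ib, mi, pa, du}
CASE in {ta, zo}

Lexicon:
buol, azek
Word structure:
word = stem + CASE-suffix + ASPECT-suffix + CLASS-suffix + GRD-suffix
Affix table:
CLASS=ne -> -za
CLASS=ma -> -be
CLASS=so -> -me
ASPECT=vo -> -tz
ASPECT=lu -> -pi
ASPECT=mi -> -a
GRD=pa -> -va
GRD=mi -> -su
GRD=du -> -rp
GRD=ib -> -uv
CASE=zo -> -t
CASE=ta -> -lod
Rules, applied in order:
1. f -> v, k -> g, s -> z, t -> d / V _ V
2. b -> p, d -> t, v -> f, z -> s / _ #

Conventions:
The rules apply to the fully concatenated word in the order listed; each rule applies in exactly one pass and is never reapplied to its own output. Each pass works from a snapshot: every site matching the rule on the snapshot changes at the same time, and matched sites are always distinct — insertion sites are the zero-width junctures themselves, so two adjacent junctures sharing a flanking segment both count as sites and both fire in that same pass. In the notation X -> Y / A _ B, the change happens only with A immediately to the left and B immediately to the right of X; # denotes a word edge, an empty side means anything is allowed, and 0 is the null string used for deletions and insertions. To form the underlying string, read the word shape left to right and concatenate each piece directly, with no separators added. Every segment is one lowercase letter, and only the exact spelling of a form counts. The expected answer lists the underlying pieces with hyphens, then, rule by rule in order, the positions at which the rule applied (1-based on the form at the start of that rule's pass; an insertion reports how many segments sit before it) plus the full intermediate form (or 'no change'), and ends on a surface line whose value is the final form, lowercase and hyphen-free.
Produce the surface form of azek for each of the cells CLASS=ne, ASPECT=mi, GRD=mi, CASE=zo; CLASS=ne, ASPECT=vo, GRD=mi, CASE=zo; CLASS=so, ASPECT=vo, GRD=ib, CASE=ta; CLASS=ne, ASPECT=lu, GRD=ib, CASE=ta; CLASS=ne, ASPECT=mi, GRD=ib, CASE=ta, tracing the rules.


cell CLASS=ne, ASPECT=mi, GRD=mi, CASE=zo:
underlying: azek-t-a-za-su
1. f -> v, k -> g, s -> z, t -> d / V _ V: fires at position(s) 9: azektazazu
2. b -> p, d -> t, v -> f, z -> s / _ #: no change
surface: azektazazu

cell CLASS=ne, ASPECT=vo, GRD=mi, CASE=zo:
underlying: azek-t-tz-za-su
1. f -> v, k -> g, s -> z, t -> d / V _ V: fires at position(s) 10: azekttzzazu
2. b -> p, d -> t, v -> f, z -> s / _ #: no change
surface: azekttzzazu

cell CLASS=so, ASPECT=vo, GRD=ib, CASE=ta:
underlying: azek-lod-tz-me-uv
1. f -> v, k -> g, s -> z, t -> d / V _ V: no change
2. b -> p, d -> t, v -> f, z -> s / _ #: fires at position(s) 13: azeklodtzmeuf
surface: azeklodtzmeuf

cell CLASS=ne, ASPECT=lu, GRD=ib, CASE=ta:
underlying: azek-lod-pi-za-uv
1. f -> v, k -> g, s -> z, t -> d / V _ V: no change
2. b -> p, d -> t, v -> f, z -> s / _ #: fires at position(s) 13: azeklodpizauf
surface: azeklodpizauf

cell CLASS=ne, ASPECT=mi, GRD=ib, CASE=ta:
underlying: azek-lod-a-za-uv
1. f -> v, k -> g, s -> z, t -> d / V _ V: no change
2. b -> p, d -> t, v -> f, z -> s / _ #: fires at position(s) 12: azeklodazauf
surface: azeklodazauf


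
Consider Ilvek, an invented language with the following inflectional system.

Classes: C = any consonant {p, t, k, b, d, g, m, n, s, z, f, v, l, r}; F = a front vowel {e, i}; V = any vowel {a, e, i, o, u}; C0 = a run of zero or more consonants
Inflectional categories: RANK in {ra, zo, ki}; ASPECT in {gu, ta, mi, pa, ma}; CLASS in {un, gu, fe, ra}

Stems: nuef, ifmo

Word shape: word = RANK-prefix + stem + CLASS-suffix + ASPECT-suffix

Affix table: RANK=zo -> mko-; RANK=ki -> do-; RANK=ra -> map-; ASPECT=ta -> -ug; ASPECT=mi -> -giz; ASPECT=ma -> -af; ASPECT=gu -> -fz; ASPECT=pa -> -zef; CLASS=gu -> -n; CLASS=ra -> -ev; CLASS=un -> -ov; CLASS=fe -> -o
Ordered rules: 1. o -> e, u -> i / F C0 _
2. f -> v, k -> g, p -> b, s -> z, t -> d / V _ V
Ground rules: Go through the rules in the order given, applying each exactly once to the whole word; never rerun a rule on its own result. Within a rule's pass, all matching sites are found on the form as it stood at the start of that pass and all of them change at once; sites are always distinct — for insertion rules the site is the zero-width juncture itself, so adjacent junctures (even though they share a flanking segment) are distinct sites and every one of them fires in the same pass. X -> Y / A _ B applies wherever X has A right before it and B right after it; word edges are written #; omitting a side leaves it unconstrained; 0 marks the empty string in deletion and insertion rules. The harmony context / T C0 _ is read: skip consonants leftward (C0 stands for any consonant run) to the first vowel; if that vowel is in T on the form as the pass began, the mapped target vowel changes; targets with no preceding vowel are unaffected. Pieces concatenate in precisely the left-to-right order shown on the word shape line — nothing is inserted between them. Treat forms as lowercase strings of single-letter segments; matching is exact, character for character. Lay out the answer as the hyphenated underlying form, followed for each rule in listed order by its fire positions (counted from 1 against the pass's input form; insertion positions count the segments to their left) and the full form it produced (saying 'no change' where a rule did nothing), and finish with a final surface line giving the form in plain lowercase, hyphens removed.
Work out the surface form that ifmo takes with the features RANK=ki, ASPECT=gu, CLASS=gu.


underlying: do-ifmo-n-fz
1. o -> e, u -> i / F C0 _: fires at position(s) 6: doifmenfz
2. f -> v, k -> g, p -> b, s -> z, t -> d / V _ V: no change
surface: doifmenfz


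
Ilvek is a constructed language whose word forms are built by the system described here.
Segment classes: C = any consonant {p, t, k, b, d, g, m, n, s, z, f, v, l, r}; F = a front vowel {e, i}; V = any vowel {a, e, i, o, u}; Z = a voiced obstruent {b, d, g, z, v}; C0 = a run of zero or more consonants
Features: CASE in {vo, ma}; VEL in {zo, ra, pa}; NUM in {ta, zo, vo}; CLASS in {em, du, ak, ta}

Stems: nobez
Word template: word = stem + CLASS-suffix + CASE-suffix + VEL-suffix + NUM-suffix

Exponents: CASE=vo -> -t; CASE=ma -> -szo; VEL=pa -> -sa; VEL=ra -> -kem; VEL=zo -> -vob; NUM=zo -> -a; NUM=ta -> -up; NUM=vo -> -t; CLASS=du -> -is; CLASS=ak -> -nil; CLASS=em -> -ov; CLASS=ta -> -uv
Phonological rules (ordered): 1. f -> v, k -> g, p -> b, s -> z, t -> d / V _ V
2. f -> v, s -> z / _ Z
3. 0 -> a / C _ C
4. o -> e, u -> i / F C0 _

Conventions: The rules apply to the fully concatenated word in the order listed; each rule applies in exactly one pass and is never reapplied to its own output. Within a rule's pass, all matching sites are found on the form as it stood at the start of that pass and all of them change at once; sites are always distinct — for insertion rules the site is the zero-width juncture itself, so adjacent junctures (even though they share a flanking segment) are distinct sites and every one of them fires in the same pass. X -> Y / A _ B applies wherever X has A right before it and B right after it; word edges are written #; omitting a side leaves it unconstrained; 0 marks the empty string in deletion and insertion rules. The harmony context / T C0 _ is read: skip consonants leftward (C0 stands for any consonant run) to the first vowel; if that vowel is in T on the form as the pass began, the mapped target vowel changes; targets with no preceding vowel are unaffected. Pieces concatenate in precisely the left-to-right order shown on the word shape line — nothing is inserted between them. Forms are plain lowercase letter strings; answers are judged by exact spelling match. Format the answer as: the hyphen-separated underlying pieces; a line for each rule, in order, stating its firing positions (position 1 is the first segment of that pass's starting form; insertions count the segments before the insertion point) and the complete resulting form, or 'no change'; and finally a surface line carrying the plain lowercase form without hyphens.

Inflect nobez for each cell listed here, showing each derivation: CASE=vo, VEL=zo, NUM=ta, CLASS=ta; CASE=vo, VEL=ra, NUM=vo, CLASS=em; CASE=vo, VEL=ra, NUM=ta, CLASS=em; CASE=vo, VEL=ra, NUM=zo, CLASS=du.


cell CASE=vo, VEL=zo, NUM=ta, CLASS=ta:
underlying: nobez-uv-t-vob-up
1. f -> v, k -> g, p -> b, s -> z, t -> d / V _ V: no change
2. f -> v, s -> z / _ Z: no change
3. 0 -> a / C _ C: inserts after position(s) 7, 8: nobezuvatavobup
4. o -> e, u -> i / F C0 _: fires at position(s) 6: nobezivatavobup
surface: nobezivatavobup

cell CASE=vo, VEL=ra, NUM=vo, CLASS=em:
underlying: nobez-ov-t-kem-t
1. f -> v, k -> g, p -> b, s -> z, t -> d / V _ V: no change
2. f -> v, s -> z / _ Z: no change
3. 0 -> a / C _ C: inserts after position(s) 7, 8, 11: nobezovatakemat
4. o -> e, u -> i / F C0 _: fires at position(s) 6: nobezevatakemat
surface: nobezevatakemat

cell CASE=vo, VEL=ra, NUM=ta, CLASS=em:
underlying: nobez-ov-t-kem-up
1. f -> v, k -> g, p -> b, s -> z, t -> d / V _ V: no change
2. f -> v, s -> z / _ Z: no change
3. 0 -> a / C _ C: inserts after position(s) 7, 8: nobezovatakemup
4. o -> e, u -> i / F C0 _: fires at position(s) 6, 14: nobezevatakemip
surface: nobezevatakemip

cell CASE=vo, VEL=ra, NUM=zo, CLASS=du:
underlying: nobez-is-t-kem-a
1. f -> v, k -> g, p -> b, s -> z, t -> d / V _ V: no change
2. f -> v, s -> z / _ Z: no change
3. 0 -> a / C _ C: inserts after position(s) 7, 8: nobezisatakema
4. o -> e, u -> i / F C0 _: no change
surface: nobezisatakema
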